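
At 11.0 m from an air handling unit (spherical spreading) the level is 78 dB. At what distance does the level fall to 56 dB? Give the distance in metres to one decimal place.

138.5 m

Point-source spreading drops the level by 20·log₁₀(r₂/r₁); inverting, r₂/r₁ = 10^(ΔL/20).
r₂ = 11.0·10^((78−56)/20) = 11.0·10^(22.0/20) = 138.48 m.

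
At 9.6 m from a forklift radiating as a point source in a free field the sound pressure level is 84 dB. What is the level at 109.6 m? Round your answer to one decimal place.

62.8 dB

Spherical spreading from a point source gives a 20·log₁₀(r₂/r₁) drop.
L₂ = 84 − 20·log₁₀(109.6/9.6) = 84 − 21.151 = 62.85 dB.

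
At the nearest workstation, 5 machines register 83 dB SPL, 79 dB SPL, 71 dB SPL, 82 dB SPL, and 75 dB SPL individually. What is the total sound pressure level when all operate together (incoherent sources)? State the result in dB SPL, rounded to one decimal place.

86.8 dB SPL

Incoherent sources combine by intensity addition: L_total = 10·log₁₀(Σ 10^(L_i/10)).
Σ 10^(L/10) = 10^(83/10) + 10^(79/10) + 10^(71/10) + 10^(82/10) + 10^(75/10) = 4.817e+08.
L_total = 10·log₁₀(4.817e+08) = 86.83 dB SPL.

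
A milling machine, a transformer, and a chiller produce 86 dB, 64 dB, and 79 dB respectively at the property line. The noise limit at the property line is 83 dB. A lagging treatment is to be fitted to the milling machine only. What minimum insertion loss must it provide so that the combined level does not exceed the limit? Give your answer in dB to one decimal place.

The untreated sources together contribute 10^(64/10) + 10^(79/10) = 8.194e+07, i.e. 79.14 dB.
To meet 83 dB overall, the treated milling machine may contribute at most 10^(83/10) − 8.194e+07 = 1.176e+08, i.e. 80.70 dB.
Required insertion loss = 86 − 80.70 = 5.30 dB.

5.3 dB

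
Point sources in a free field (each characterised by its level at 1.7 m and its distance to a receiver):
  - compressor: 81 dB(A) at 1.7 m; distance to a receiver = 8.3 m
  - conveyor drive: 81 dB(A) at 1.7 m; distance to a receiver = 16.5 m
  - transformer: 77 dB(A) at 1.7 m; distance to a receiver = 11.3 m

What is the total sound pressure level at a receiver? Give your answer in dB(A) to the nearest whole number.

69 dB(A)

First find each source's level at the receiver (point-source: −20·log₁₀(r/r_ref)), then combine on an intensity basis.
compressor: 81 − 20·log₁₀(8.3/1.7) = 81 − 13.77 = 67.23 dB(A).
conveyor drive: 81 − 20·log₁₀(16.5/1.7) = 81 − 19.74 = 61.26 dB(A).
transformer: 77 − 20·log₁₀(11.3/1.7) = 77 − 16.45 = 60.55 dB(A).
Σ 10^(L/10) = 7.752e+06 → L_total = 10·log₁₀(7.752e+06) = 68.89 dB(A).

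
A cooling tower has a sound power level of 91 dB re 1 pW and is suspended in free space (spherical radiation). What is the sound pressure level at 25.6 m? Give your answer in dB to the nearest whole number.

The power spreads over a sphere of area 4π·r², so L_p = L_w − 10·log₁₀(4π·r²).
4π·r² = 8235 m², 10·log₁₀ of that is 39.157 dB.
L_p = 91 − 39.157 = 51.84 dB.

52 dB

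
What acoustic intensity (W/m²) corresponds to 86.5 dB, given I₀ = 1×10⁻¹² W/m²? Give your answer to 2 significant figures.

0.00045 W/m²

L = 10·log₁₀(I/I₀) ⇒ I = I₀·10^(L/10) = 10⁻¹² × 10^8.65.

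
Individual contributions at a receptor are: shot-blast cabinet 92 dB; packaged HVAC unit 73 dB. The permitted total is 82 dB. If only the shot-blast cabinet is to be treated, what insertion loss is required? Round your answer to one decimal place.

10.6 dB

Everything except the shot-blast cabinet sums to 10^(73/10) = 1.995e+07 in linear terms, 73.00 dB.
The limit corresponds to 10^(82/10) = 1.585e+08; subtracting the fixed part leaves 1.385e+08 for the shot-blast cabinet, i.e. 81.42 dB.
So the shot-blast cabinet must be reduced from 92 to 81.42 dB: IL = 10.58 dB.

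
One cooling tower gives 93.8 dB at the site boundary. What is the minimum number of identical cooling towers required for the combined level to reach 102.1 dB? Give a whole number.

The shortfall is 102.1 − 93.8 = 8.3 dB, and N units add 10·log₁₀ N, so need 10·log₁₀ N ≥ 8.3.
N ≥ 10^(8.3/10) = 6.761, so N = 7.

7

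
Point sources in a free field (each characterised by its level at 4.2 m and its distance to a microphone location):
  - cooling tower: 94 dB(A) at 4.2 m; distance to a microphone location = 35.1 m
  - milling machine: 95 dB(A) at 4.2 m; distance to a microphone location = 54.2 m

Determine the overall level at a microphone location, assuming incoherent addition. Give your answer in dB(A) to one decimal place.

Apply inverse-square spreading to bring every level to the receiver, then sum 10^(L/10).
cooling tower: 94 − 20·log₁₀(35.1/4.2) = 94 − 18.44 = 75.56 dB(A).
milling machine: 95 − 20·log₁₀(54.2/4.2) = 95 − 22.21 = 72.79 dB(A).
Σ 10^(L/10) = 5.495e+07 → L_total = 10·log₁₀(5.495e+07) = 77.40 dB(A).

77.4 dB(A)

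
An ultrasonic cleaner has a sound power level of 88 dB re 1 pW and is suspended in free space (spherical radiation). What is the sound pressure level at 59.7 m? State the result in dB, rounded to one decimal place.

Free-field spherical radiation: L_p = L_w − 10·log₁₀(4π·r²), r = 59.7 m.
4π·r² = 4.479e+04 m², 10·log₁₀ of that is 46.512 dB.
L_p = 88 − 46.512 = 41.49 dB.

41.5 dB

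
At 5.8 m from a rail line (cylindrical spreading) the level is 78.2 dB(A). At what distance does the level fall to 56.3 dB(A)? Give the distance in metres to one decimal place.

The 21.9 dB drop corresponds to a distance ratio of 10^(21.9/10) for a line source.
r₂ = 5.8·10^((78.2−56.3)/10) = 5.8·10^(21.9/10) = 898.31 m.

898.3 m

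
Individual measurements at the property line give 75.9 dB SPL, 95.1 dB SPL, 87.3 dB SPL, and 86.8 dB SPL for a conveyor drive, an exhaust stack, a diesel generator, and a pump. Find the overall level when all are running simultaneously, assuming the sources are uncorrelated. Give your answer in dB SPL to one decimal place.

For uncorrelated sources the intensities add, so convert each level to linear form, sum, and take 10·log₁₀ of the total.
Σ 10^(L/10) = 10^(75.9/10) + 10^(95.1/10) + 10^(87.3/10) + 10^(86.8/10) = 4.291e+09.
L_total = 10·log₁₀(4.291e+09) = 96.33 dB SPL.

96.3 dB SPL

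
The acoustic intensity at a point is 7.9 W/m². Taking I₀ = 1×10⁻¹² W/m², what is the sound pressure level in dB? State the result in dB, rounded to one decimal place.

Dividing by I₀ shifts the exponent by 12: I/I₀ = 7.9×10^12.
L = 10·(0.8976 + 12) = 128.98 dB.

129.0 dB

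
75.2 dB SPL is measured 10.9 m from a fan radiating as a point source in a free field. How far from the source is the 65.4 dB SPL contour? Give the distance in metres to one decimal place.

33.7 m

Point-source spreading drops the level by 20·log₁₀(r₂/r₁); inverting, r₂/r₁ = 10^(ΔL/20).
r₂ = 10.9·10^((75.2−65.4)/20) = 10.9·10^(9.8/20) = 33.68 m.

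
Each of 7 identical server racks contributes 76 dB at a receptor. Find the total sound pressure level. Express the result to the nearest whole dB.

84 dB

L_total = L₁ + 10·log₁₀ N for N identical incoherent sources.
L_total = 76 + 10·log₁₀(7) = 76 + 8.451 = 84.45 dB.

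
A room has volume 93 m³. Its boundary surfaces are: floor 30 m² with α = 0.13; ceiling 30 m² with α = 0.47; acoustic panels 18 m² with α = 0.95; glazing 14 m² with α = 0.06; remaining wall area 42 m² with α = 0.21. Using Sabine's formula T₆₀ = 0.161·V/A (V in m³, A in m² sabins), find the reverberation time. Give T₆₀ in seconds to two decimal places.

Total absorption A = 30·0.13 + 30·0.47 + 18·0.95 + 14·0.06 + 42·0.21 = 44.76 m² sabins.
T₆₀ = 0.161 × 93 / 44.76 = 0.335 s.

0.33 s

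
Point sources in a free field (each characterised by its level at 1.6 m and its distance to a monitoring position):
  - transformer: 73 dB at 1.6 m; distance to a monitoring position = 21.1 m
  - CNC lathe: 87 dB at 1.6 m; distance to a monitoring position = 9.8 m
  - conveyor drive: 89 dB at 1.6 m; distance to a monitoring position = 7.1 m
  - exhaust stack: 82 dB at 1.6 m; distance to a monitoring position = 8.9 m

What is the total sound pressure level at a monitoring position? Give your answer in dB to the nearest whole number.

78 dB

Apply inverse-square spreading to bring every level to the receiver, then sum 10^(L/10).
transformer: 73 − 20·log₁₀(21.1/1.6) = 73 − 22.40 = 50.60 dB.
CNC lathe: 87 − 20·log₁₀(9.8/1.6) = 87 − 15.74 = 71.26 dB.
conveyor drive: 89 − 20·log₁₀(7.1/1.6) = 89 − 12.94 = 76.06 dB.
exhaust stack: 82 − 20·log₁₀(8.9/1.6) = 82 − 14.91 = 67.09 dB.
Σ 10^(L/10) = 5.894e+07 → L_total = 10·log₁₀(5.894e+07) = 77.70 dB.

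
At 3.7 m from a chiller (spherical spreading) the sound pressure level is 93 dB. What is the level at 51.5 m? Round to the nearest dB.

Spherical spreading from a point source gives a 20·log₁₀(r₂/r₁) drop.
L₂ = 93 − 20·log₁₀(51.5/3.7) = 93 − 22.872 = 70.13 dB.

70 dB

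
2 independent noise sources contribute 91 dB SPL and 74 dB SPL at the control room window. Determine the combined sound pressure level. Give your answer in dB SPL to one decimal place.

Incoherent sources combine by intensity addition: L_total = 10·log₁₀(Σ 10^(L_i/10)).
Σ 10^(L/10) = 10^(91/10) + 10^(74/10) = 1.284e+09.
L_total = 10·log₁₀(1.284e+09) = 91.09 dB SPL.

91.1 dB SPL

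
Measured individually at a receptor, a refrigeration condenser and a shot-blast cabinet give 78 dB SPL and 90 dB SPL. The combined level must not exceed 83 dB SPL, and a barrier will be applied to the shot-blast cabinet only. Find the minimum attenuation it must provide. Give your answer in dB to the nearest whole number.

Fixed contribution from the other source: Σ 10^(L/10) = 10^(78/10) = 6.310e+07 (78.00 dB SPL).
The limit corresponds to 10^(83/10) = 1.995e+08; subtracting the fixed part leaves 1.364e+08 for the shot-blast cabinet, i.e. 81.35 dB SPL.
So the shot-blast cabinet must be reduced from 90 to 81.35 dB SPL: IL = 8.65 dB.

9 dB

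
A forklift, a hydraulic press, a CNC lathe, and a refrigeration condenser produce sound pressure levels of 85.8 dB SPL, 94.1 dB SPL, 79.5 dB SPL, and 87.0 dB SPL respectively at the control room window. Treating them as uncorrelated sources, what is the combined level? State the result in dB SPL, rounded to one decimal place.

95.5 dB SPL

For uncorrelated sources the intensities add, so convert each level to linear form, sum, and take 10·log₁₀ of the total.
Σ 10^(L/10) = 10^(85.8/10) + 10^(94.1/10) + 10^(79.5/10) + 10^(87.0/10) = 3.541e+09.
L_total = 10·log₁₀(3.541e+09) = 95.49 dB SPL.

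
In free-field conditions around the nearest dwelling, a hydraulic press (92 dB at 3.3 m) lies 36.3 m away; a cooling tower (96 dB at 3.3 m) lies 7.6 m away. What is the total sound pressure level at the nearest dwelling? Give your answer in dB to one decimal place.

88.8 dB

Propagate each source to the receiver with L = L_ref − 20·log₁₀(r/r_ref), then add intensities.
hydraulic press: 92 − 20·log₁₀(36.3/3.3) = 92 − 20.83 = 71.17 dB.
cooling tower: 96 − 20·log₁₀(7.6/3.3) = 96 − 7.25 = 88.75 dB.
Σ 10^(L/10) = 7.637e+08 → L_total = 10·log₁₀(7.637e+08) = 88.83 dB.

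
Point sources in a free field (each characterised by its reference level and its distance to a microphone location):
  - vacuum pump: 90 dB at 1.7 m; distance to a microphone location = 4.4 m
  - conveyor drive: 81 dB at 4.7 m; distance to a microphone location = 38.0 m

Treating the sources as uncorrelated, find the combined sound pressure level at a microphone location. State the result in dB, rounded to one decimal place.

81.8 dB

Propagate each source to the receiver with L = L_ref − 20·log₁₀(r/r_ref), then add intensities.
vacuum pump: 90 − 20·log₁₀(4.4/1.7) = 90 − 8.26 = 81.74 dB.
conveyor drive: 81 − 20·log₁₀(38.0/4.7) = 81 − 18.15 = 62.85 dB.
Σ 10^(L/10) = 1.512e+08 → L_total = 10·log₁₀(1.512e+08) = 81.80 dB.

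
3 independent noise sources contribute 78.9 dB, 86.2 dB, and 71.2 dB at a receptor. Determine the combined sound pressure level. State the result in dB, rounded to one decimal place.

87.1 dB

Incoherent sources combine by intensity addition: L_total = 10·log₁₀(Σ 10^(L_i/10)).
Σ 10^(L/10) = 10^(78.9/10) + 10^(86.2/10) + 10^(71.2/10) = 5.077e+08.
L_total = 10·log₁₀(5.077e+08) = 87.06 dB.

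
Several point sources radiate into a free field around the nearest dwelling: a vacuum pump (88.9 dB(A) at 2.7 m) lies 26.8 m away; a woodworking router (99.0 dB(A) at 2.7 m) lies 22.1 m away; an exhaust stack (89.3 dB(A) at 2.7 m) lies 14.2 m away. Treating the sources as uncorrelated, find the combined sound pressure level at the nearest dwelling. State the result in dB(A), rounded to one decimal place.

82.0 dB(A)

Propagate each source to the receiver with L = L_ref − 20·log₁₀(r/r_ref), then add intensities.
vacuum pump: 88.9 − 20·log₁₀(26.8/2.7) = 88.9 − 19.94 = 68.96 dB(A).
woodworking router: 99.0 − 20·log₁₀(22.1/2.7) = 99.0 − 18.26 = 80.74 dB(A).
exhaust stack: 89.3 − 20·log₁₀(14.2/2.7) = 89.3 − 14.42 = 74.88 dB(A).
Σ 10^(L/10) = 1.572e+08 → L_total = 10·log₁₀(1.572e+08) = 81.96 dB(A).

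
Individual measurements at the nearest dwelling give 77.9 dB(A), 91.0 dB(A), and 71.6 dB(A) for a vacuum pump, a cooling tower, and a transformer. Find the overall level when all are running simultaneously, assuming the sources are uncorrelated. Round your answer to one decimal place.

91.3 dB(A)

Incoherent sources combine by intensity addition: L_total = 10·log₁₀(Σ 10^(L_i/10)).
Σ 10^(L/10) = 10^(77.9/10) + 10^(91.0/10) + 10^(71.6/10) = 1.335e+09.
L_total = 10·log₁₀(1.335e+09) = 91.25 dB(A).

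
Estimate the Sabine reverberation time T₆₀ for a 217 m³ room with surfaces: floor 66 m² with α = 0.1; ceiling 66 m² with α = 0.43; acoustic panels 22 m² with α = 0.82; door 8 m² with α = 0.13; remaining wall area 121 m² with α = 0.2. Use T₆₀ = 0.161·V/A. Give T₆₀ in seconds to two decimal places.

Summing Sᵢαᵢ: 66·0.1 + 66·0.43 + 22·0.82 + 8·0.13 + 121·0.2 = 78.26 m².
T₆₀ = 0.161·V/A = 0.161·217/78.26 = 0.446 s.

0.45 s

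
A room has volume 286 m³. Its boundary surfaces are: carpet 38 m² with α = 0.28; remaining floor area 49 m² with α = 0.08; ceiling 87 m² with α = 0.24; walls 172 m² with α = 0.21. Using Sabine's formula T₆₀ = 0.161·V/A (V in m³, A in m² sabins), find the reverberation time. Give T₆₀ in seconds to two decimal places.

Summing Sᵢαᵢ: 38·0.28 + 49·0.08 + 87·0.24 + 172·0.21 = 71.56 m².
T₆₀ = 0.161 × 286 / 71.56 = 0.643 s.

0.64 s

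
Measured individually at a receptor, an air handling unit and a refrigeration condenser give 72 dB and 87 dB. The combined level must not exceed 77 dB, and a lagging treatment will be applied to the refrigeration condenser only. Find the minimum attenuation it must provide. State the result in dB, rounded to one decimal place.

11.7 dB

Everything except the refrigeration condenser sums to 10^(72/10) = 1.585e+07 in linear terms, 72.00 dB.
To meet 77 dB overall, the treated refrigeration condenser may contribute at most 10^(77/10) − 1.585e+07 = 3.427e+07, i.e. 75.35 dB.
Required insertion loss = 87 − 75.35 = 11.65 dB.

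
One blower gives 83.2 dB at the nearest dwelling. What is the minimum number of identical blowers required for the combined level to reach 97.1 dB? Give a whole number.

The shortfall is 97.1 − 83.2 = 13.9 dB, and N units add 10·log₁₀ N, so need 10·log₁₀ N ≥ 13.9.
N ≥ 10^(13.9/10) = 24.547, so N = 25.

25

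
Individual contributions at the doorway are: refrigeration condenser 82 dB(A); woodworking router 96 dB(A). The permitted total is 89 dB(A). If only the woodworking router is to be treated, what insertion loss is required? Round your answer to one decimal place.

Everything except the woodworking router sums to 10^(82/10) = 1.585e+08 in linear terms, 82.00 dB(A).
To meet 89 dB(A) overall, the treated woodworking router may contribute at most 10^(89/10) − 1.585e+08 = 6.358e+08, i.e. 88.03 dB(A).
Required insertion loss = 96 − 88.03 = 7.97 dB.

8.0 dB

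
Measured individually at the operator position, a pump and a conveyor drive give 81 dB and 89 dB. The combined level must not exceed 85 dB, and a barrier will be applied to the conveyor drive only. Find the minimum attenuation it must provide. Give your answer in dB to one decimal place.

Fixed contribution from the other source: Σ 10^(L/10) = 10^(81/10) = 1.259e+08 (81.00 dB).
To meet 85 dB overall, the treated conveyor drive may contribute at most 10^(85/10) − 1.259e+08 = 1.903e+08, i.e. 82.80 dB.
Required insertion loss = 89 − 82.80 = 6.20 dB.

6.2 dB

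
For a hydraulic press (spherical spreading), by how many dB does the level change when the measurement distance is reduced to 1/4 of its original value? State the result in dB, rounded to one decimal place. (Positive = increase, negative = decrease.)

Point-source spreading: ΔL = −20·log₁₀(r₂/r₁).
ΔL = −20·log₁₀(0.25) = +12.04 dB.

+12.0 dB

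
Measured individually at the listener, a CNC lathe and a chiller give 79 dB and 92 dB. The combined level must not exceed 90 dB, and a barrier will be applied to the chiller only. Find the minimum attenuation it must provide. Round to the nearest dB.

2 dB

Everything except the chiller sums to 10^(79/10) = 7.943e+07 in linear terms, 79.00 dB.
The limit corresponds to 10^(90/10) = 1.000e+09; subtracting the fixed part leaves 9.206e+08 for the chiller, i.e. 89.64 dB.
Required insertion loss = 92 − 89.64 = 2.36 dB.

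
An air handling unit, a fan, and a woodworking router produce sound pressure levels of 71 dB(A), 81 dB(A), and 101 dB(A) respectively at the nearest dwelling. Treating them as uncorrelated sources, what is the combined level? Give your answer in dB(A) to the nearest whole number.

For uncorrelated sources the intensities add, so convert each level to linear form, sum, and take 10·log₁₀ of the total.
Σ 10^(L/10) = 10^(71/10) + 10^(81/10) + 10^(101/10) = 1.273e+10.
L_total = 10·log₁₀(1.273e+10) = 101.05 dB(A).

101 dB(A)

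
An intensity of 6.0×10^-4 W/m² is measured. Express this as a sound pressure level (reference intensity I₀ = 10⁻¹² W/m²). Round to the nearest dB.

L = 10·log₁₀(I/I₀) = 10·log₁₀(6.0×10^-4/10⁻¹²) = 10·log₁₀(6.0×10^8).
L = 10·(0.7782 + 8) = 87.78 dB.

88 dB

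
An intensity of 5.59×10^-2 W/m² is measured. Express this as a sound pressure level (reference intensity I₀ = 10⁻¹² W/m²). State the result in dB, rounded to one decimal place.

L = 10·log₁₀(I/I₀) = 10·log₁₀(5.59×10^-2/10⁻¹²) = 10·log₁₀(5.59×10^10).
L = 10·(0.7474 + 10) = 107.47 dB.

107.5 dB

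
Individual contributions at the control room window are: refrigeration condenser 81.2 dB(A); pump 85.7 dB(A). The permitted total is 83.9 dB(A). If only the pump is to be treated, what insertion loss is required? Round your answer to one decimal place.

Fixed contribution from the other source: Σ 10^(L/10) = 10^(81.2/10) = 1.318e+08 (81.20 dB(A)).
The limit corresponds to 10^(83.9/10) = 2.455e+08; subtracting the fixed part leaves 1.136e+08 for the pump, i.e. 80.56 dB(A).
Required insertion loss = 85.7 − 80.56 = 5.14 dB.

5.1 dB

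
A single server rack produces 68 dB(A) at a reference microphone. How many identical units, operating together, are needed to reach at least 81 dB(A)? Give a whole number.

The shortfall is 81 − 68 = 13.0 dB, and N units add 10·log₁₀ N, so need 10·log₁₀ N ≥ 13.0.
N ≥ 10^(13.0/10) = 19.953, so N = 20.

20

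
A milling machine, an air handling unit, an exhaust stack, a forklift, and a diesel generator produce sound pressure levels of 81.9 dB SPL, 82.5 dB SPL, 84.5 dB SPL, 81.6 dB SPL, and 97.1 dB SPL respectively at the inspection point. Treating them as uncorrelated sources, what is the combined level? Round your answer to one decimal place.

97.7 dB SPL

Incoherent sources combine by intensity addition: L_total = 10·log₁₀(Σ 10^(L_i/10)).
Σ 10^(L/10) = 10^(81.9/10) + 10^(82.5/10) + 10^(84.5/10) + 10^(81.6/10) + 10^(97.1/10) = 5.888e+09.
L_total = 10·log₁₀(5.888e+09) = 97.70 dB SPL.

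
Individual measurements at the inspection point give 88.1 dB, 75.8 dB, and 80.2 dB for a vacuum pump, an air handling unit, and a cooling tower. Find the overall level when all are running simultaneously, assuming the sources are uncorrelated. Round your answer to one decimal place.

89.0 dB

Incoherent sources combine by intensity addition: L_total = 10·log₁₀(Σ 10^(L_i/10)).
Σ 10^(L/10) = 10^(88.1/10) + 10^(75.8/10) + 10^(80.2/10) = 7.884e+08.
L_total = 10·log₁₀(7.884e+08) = 88.97 dB.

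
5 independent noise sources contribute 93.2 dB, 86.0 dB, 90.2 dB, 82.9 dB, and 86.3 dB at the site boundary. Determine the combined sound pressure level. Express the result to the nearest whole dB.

96 dB

For uncorrelated sources the intensities add, so convert each level to linear form, sum, and take 10·log₁₀ of the total.
Σ 10^(L/10) = 10^(93.2/10) + 10^(86.0/10) + 10^(90.2/10) + 10^(82.9/10) + 10^(86.3/10) = 4.156e+09.
L_total = 10·log₁₀(4.156e+09) = 96.19 dB.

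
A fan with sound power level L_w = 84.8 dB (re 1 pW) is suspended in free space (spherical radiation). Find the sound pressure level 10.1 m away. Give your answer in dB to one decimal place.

Free-field spherical radiation: L_p = L_w − 10·log₁₀(4π·r²), r = 10.1 m.
4π·r² = 1282 m², 10·log₁₀ of that is 31.079 dB.
L_p = 84.8 − 31.079 = 53.72 dB.

53.7 dB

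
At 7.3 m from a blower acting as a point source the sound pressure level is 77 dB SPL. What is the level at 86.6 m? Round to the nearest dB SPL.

For a point source, L₂ = L₁ − 20·log₁₀(r₂/r₁).
L₂ = 77 − 20·log₁₀(86.6/7.3) = 77 − 21.484 = 55.52 dB SPL.

56 dB SPL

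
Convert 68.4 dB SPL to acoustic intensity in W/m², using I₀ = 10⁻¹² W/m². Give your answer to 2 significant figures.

L = 10·log₁₀(I/I₀) ⇒ I = I₀·10^(L/10) = 10⁻¹² × 10^6.84.

6.9e-06 W/m²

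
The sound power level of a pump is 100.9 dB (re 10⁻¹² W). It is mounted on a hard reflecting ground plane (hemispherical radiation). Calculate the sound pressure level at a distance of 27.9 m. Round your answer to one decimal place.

Free-field hemispherical radiation: L_p = L_w − 10·log₁₀(2π·r²), r = 27.9 m.
2π·r² = 4891 m², 10·log₁₀ of that is 36.894 dB.
L_p = 100.9 − 36.894 = 64.01 dB.

64.0 dB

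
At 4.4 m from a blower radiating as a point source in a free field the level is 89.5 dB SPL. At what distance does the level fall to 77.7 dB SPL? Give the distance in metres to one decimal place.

17.1 m

For a point source L₁ − L₂ = 20·log₁₀(r₂/r₁), so r₂ = r₁·10^((L₁−L₂)/20).
r₂ = 4.4·10^((89.5−77.7)/20) = 4.4·10^(11.8/20) = 17.12 m.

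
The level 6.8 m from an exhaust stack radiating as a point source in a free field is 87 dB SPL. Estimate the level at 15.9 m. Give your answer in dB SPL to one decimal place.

79.6 dB SPL

For a point source, L₂ = L₁ − 20·log₁₀(r₂/r₁).
L₂ = 87 − 20·log₁₀(15.9/6.8) = 87 − 7.378 = 79.62 dB SPL.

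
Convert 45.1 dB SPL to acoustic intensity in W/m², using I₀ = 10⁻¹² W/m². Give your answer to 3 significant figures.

I = I₀·10^(L/10) = 10⁻¹² × 10^(45.1/10) = 10^(-7.490).

3.24e-08 W/m²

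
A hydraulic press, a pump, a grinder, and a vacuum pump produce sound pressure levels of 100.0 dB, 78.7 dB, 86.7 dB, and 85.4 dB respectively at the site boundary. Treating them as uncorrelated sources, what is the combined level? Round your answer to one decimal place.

100.4 dB

Incoherent sources combine by intensity addition: L_total = 10·log₁₀(Σ 10^(L_i/10)).
Σ 10^(L/10) = 10^(100.0/10) + 10^(78.7/10) + 10^(86.7/10) + 10^(85.4/10) = 1.089e+10.
L_total = 10·log₁₀(1.089e+10) = 100.37 dB.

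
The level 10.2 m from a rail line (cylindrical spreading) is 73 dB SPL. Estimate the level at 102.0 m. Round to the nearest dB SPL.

Line-source attenuation: ΔL = 10·log₁₀(r₂/r₁) = 10·log₁₀(102.0/10.2) = 10.000 dB.
L₂ = 73 − 10·log₁₀(102.0/10.2) = 73 − 10.000 = 63.00 dB SPL.

63 dB SPL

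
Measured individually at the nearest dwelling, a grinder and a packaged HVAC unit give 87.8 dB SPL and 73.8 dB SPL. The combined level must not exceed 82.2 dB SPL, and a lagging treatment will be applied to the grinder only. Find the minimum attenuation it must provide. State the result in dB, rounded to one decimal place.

6.3 dB

Everything except the grinder sums to 10^(73.8/10) = 2.399e+07 in linear terms, 73.80 dB SPL.
To meet 82.2 dB SPL overall, the treated grinder may contribute at most 10^(82.2/10) − 2.399e+07 = 1.420e+08, i.e. 81.52 dB SPL.
So the grinder must be reduced from 87.8 to 81.52 dB SPL: IL = 6.28 dB.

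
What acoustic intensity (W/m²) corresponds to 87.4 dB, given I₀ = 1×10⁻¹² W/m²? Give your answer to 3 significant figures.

L = 10·log₁₀(I/I₀) ⇒ I = I₀·10^(L/10) = 10⁻¹² × 10^8.74.

0.000550 W/m²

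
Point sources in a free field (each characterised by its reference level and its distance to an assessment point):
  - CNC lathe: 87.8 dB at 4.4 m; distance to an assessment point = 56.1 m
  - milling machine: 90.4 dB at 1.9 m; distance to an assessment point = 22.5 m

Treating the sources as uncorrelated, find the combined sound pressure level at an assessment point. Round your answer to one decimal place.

First find each source's level at the receiver (point-source: −20·log₁₀(r/r_ref)), then combine on an intensity basis.
CNC lathe: 87.8 − 20·log₁₀(56.1/4.4) = 87.8 − 22.11 = 65.69 dB.
milling machine: 90.4 − 20·log₁₀(22.5/1.9) = 90.4 − 21.47 = 68.93 dB.
Σ 10^(L/10) = 1.153e+07 → L_total = 10·log₁₀(1.153e+07) = 70.62 dB.

70.6 dB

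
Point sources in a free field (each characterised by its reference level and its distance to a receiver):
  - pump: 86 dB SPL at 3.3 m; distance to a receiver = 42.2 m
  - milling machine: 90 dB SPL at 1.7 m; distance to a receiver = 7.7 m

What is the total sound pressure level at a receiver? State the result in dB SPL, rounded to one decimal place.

First find each source's level at the receiver (point-source: −20·log₁₀(r/r_ref)), then combine on an intensity basis.
pump: 86 − 20·log₁₀(42.2/3.3) = 86 − 22.14 = 63.86 dB SPL.
milling machine: 90 − 20·log₁₀(7.7/1.7) = 90 − 13.12 = 76.88 dB SPL.
Σ 10^(L/10) = 5.118e+07 → L_total = 10·log₁₀(5.118e+07) = 77.09 dB SPL.

77.1 dB SPL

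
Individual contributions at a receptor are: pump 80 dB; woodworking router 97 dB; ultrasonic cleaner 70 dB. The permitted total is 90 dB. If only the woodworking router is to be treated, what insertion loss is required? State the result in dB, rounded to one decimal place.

Fixed contribution from the other sources: Σ 10^(L/10) = 10^(80/10) + 10^(70/10) = 1.100e+08 (80.41 dB).
To meet 90 dB overall, the treated woodworking router may contribute at most 10^(90/10) − 1.100e+08 = 8.900e+08, i.e. 89.49 dB.
Required insertion loss = 97 − 89.49 = 7.51 dB.

7.5 dB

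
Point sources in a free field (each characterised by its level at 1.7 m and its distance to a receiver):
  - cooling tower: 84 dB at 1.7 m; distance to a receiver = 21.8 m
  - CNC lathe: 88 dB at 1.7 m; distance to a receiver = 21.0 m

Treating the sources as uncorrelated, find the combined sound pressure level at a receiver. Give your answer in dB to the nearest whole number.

68 dB

First find each source's level at the receiver (point-source: −20·log₁₀(r/r_ref)), then combine on an intensity basis.
cooling tower: 84 − 20·log₁₀(21.8/1.7) = 84 − 22.16 = 61.84 dB.
CNC lathe: 88 − 20·log₁₀(21.0/1.7) = 88 − 21.84 = 66.16 dB.
Σ 10^(L/10) = 5.662e+06 → L_total = 10·log₁₀(5.662e+06) = 67.53 dB.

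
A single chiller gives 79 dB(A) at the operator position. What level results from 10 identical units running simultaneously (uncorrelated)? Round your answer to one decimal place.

89.0 dB(A)

With 10 equal, uncorrelated contributions the intensity is 10× that of one unit, giving a rise of 10·log₁₀ 10.
L_total = 79 + 10·log₁₀(10) = 79 + 10.000 = 89.00 dB(A).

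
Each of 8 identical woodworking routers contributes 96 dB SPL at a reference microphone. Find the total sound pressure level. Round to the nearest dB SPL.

With 8 equal, uncorrelated contributions the intensity is 8× that of one unit, giving a rise of 10·log₁₀ 8.
L_total = 96 + 10·log₁₀(8) = 96 + 9.031 = 105.03 dB SPL.

105 dB SPL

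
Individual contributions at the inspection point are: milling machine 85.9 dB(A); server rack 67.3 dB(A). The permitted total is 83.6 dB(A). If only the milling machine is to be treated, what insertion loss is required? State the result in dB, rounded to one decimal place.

2.4 dB

Everything except the milling machine sums to 10^(67.3/10) = 5.370e+06 in linear terms, 67.30 dB(A).
The limit corresponds to 10^(83.6/10) = 2.291e+08; subtracting the fixed part leaves 2.237e+08 for the milling machine, i.e. 83.50 dB(A).
Required insertion loss = 85.9 − 83.50 = 2.40 dB.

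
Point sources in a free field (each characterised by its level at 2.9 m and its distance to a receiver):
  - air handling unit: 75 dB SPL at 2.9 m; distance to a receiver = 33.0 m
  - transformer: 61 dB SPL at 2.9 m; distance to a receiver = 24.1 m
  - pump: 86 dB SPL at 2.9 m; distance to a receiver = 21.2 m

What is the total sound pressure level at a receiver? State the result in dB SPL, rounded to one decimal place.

68.9 dB SPL

Propagate each source to the receiver with L = L_ref − 20·log₁₀(r/r_ref), then add intensities.
air handling unit: 75 − 20·log₁₀(33.0/2.9) = 75 − 21.12 = 53.88 dB SPL.
transformer: 61 − 20·log₁₀(24.1/2.9) = 61 − 18.39 = 42.61 dB SPL.
pump: 86 − 20·log₁₀(21.2/2.9) = 86 − 17.28 = 68.72 dB SPL.
Σ 10^(L/10) = 7.712e+06 → L_total = 10·log₁₀(7.712e+06) = 68.87 dB SPL.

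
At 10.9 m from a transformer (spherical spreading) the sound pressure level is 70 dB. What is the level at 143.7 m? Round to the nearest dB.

For a point source, L₂ = L₁ − 20·log₁₀(r₂/r₁).
L₂ = 70 − 20·log₁₀(143.7/10.9) = 70 − 22.401 = 47.60 dB.

48 dB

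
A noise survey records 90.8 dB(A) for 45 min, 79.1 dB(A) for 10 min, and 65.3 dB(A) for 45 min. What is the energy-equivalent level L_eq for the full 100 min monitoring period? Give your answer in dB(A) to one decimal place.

L_eq = 10·log₁₀[(1/T)·Σ tᵢ·10^(Lᵢ/10)] with T = 100 min.
Σ tᵢ·10^(Lᵢ/10) = 45·10^(90.8/10) + 10·10^(79.1/10) + 45·10^(65.3/10) = 5.507e+10.
L_eq = 10·log₁₀(5.507e+10/100) = 87.41 dB(A).

87.4 dB(A)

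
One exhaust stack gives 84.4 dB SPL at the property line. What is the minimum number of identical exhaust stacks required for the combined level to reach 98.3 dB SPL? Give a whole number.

The shortfall is 98.3 − 84.4 = 13.9 dB, and N units add 10·log₁₀ N, so need 10·log₁₀ N ≥ 13.9.
N ≥ 10^(13.9/10) = 24.547, so N = 25.

25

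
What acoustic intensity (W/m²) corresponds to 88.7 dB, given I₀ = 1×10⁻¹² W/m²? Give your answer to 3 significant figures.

0.000741 W/m²

I/I₀ = 10^(88.7/10) = 7.413e+08, so I = 7.413e+08 × 10⁻¹² W/m².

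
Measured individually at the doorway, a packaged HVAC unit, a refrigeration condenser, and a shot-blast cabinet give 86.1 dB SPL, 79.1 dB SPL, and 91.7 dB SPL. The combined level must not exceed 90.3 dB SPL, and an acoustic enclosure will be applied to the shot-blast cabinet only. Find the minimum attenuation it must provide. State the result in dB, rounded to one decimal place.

4.0 dB

Everything except the shot-blast cabinet sums to 10^(86.1/10) + 10^(79.1/10) = 4.887e+08 in linear terms, 86.89 dB SPL.
To meet 90.3 dB SPL overall, the treated shot-blast cabinet may contribute at most 10^(90.3/10) − 4.887e+08 = 5.829e+08, i.e. 87.66 dB SPL.
Required insertion loss = 91.7 − 87.66 = 4.04 dB.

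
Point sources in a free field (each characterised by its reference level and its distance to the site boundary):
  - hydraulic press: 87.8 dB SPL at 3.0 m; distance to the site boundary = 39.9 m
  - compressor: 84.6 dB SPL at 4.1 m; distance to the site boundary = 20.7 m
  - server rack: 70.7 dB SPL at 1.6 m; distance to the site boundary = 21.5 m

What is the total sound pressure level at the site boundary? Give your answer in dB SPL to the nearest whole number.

Apply inverse-square spreading to bring every level to the receiver, then sum 10^(L/10).
hydraulic press: 87.8 − 20·log₁₀(39.9/3.0) = 87.8 − 22.48 = 65.32 dB SPL.
compressor: 84.6 − 20·log₁₀(20.7/4.1) = 84.6 − 14.06 = 70.54 dB SPL.
server rack: 70.7 − 20·log₁₀(21.5/1.6) = 70.7 − 22.57 = 48.13 dB SPL.
Σ 10^(L/10) = 1.479e+07 → L_total = 10·log₁₀(1.479e+07) = 71.70 dB SPL.

72 dB SPL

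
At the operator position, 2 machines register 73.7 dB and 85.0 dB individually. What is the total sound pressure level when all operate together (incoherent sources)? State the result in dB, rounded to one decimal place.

For uncorrelated sources the intensities add, so convert each level to linear form, sum, and take 10·log₁₀ of the total.
Σ 10^(L/10) = 10^(73.7/10) + 10^(85.0/10) = 3.397e+08.
L_total = 10·log₁₀(3.397e+08) = 85.31 dB.

85.3 dB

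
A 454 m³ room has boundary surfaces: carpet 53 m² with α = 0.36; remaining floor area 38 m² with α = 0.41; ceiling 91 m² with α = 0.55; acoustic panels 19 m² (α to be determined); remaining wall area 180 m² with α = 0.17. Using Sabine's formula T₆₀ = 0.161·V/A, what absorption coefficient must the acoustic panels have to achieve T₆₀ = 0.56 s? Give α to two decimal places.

A = 0.161·V/T₆₀ = 0.161·454/0.56 = 130.53 m² sabins.
Absorption from the other surfaces = 53·0.36 + 38·0.41 + 91·0.55 + 180·0.17 = 115.31 m², so the acoustic panels must supply 15.22 m² over 19 m².
α = 15.22/19 = 0.801.

0.80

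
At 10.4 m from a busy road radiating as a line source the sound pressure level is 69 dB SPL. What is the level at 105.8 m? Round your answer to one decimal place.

Cylindrical spreading from a line source gives a 10·log₁₀(r₂/r₁) drop.
L₂ = 69 − 10·log₁₀(105.8/10.4) = 69 − 10.075 = 58.93 dB SPL.

58.9 dB SPL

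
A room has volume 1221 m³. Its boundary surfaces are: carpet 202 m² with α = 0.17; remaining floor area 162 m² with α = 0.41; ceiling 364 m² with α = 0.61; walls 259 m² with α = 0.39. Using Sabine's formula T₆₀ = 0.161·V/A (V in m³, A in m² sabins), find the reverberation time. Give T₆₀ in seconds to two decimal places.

0.46 s

A = Σ Sᵢαᵢ = 202·0.17 + 162·0.41 + 364·0.61 + 259·0.39 = 423.81 m².
T₆₀ = 0.161 × 1221 / 423.81 = 0.464 s.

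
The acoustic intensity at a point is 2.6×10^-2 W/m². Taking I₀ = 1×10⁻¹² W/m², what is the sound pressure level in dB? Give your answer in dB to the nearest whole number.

104 dB

Dividing by I₀ shifts the exponent by 12: I/I₀ = 2.6×10^10.
L = 10·(0.4150 + 10) = 104.15 dB.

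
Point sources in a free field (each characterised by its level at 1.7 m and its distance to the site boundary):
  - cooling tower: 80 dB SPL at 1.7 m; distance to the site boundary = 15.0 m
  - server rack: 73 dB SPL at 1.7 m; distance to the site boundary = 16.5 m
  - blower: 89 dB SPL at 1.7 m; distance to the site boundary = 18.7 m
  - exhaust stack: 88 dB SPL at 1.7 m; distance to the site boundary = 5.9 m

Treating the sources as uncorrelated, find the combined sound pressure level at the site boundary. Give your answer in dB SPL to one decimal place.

Propagate each source to the receiver with L = L_ref − 20·log₁₀(r/r_ref), then add intensities.
cooling tower: 80 − 20·log₁₀(15.0/1.7) = 80 − 18.91 = 61.09 dB SPL.
server rack: 73 − 20·log₁₀(16.5/1.7) = 73 − 19.74 = 53.26 dB SPL.
blower: 89 − 20·log₁₀(18.7/1.7) = 89 − 20.83 = 68.17 dB SPL.
exhaust stack: 88 − 20·log₁₀(5.9/1.7) = 88 − 10.81 = 77.19 dB SPL.
Σ 10^(L/10) = 6.044e+07 → L_total = 10·log₁₀(6.044e+07) = 77.81 dB SPL.

77.8 dB SPL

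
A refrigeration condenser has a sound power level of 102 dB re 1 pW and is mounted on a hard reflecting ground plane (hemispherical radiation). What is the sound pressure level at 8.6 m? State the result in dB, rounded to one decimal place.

L_p = L_w − 10·log₁₀(2π·r²) with r = 8.6 m.
2π·r² = 464.7 m², 10·log₁₀ of that is 26.672 dB.
L_p = 102 − 26.672 = 75.33 dB.

75.3 dB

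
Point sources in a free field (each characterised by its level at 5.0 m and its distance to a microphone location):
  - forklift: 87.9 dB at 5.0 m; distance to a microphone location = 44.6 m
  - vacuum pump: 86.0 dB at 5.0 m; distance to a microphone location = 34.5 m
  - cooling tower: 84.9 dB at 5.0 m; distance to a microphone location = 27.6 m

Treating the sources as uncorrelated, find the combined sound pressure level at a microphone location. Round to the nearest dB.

First find each source's level at the receiver (point-source: −20·log₁₀(r/r_ref)), then combine on an intensity basis.
forklift: 87.9 − 20·log₁₀(44.6/5.0) = 87.9 − 19.01 = 68.89 dB.
vacuum pump: 86.0 − 20·log₁₀(34.5/5.0) = 86.0 − 16.78 = 69.22 dB.
cooling tower: 84.9 − 20·log₁₀(27.6/5.0) = 84.9 − 14.84 = 70.06 dB.
Σ 10^(L/10) = 2.625e+07 → L_total = 10·log₁₀(2.625e+07) = 74.19 dB.

74 dB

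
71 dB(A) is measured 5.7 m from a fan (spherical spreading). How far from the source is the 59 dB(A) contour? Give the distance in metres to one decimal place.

The 12.0 dB drop corresponds to a distance ratio of 10^(12.0/20) for a point source.
r₂ = 5.7·10^((71−59)/20) = 5.7·10^(12.0/20) = 22.69 m.

22.7 m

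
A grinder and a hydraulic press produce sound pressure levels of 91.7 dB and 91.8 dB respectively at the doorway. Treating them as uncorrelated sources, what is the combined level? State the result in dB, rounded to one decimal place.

94.8 dB

For uncorrelated sources the intensities add, so convert each level to linear form, sum, and take 10·log₁₀ of the total.
Σ 10^(L/10) = 10^(91.7/10) + 10^(91.8/10) = 2.993e+09.
L_total = 10·log₁₀(2.993e+09) = 94.76 dB.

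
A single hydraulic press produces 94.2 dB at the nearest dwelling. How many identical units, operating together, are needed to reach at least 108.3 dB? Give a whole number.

26

Need L₁ + 10·log₁₀ N ≥ 108.3, i.e. log₁₀ N ≥ 1.41.
N ≥ 10^(14.1/10) = 25.704, so N = 26.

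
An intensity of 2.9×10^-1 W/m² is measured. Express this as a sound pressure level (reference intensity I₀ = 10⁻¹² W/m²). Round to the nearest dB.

115 dB

I/I₀ = 2.9×10^-1/10⁻¹² = 2.9×10^11, and L = 10·log₁₀(I/I₀).
L = 10·(0.4624 + 11) = 114.62 dB.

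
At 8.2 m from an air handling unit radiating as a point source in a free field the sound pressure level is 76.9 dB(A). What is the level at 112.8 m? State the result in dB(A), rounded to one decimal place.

54.1 dB(A)

Point-source attenuation: ΔL = 20·log₁₀(r₂/r₁) = 20·log₁₀(112.8/8.2) = 22.770 dB.
L₂ = 76.9 − 20·log₁₀(112.8/8.2) = 76.9 − 22.770 = 54.13 dB(A).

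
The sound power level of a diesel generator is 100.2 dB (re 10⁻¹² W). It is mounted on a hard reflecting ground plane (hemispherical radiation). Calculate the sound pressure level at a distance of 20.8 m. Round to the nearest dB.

L_p = L_w − 10·log₁₀(2π·r²) with r = 20.8 m.
2π·r² = 2718 m², 10·log₁₀ of that is 34.343 dB.
L_p = 100.2 − 34.343 = 65.86 dB.

66 dB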